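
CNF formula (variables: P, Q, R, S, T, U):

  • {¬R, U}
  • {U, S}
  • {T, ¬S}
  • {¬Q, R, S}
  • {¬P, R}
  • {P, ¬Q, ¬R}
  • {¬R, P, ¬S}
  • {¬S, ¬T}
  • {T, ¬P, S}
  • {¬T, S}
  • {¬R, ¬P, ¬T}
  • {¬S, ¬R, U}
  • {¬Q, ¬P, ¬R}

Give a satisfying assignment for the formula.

P = False, Q = False, R = True, S = False, T = False, U = True

Q occurs only negated in the remaining clauses — set Q = False.
U occurs only positively in the remaining clauses — set U = True.
Branch on P: take P = False.
Branch on R: take R = True.
  then S is forced to False.
  then T is forced to False.
Check each clause:
  1. {¬R, U} — U is true.
  2. {U, S} — U is true.
  3. {¬S, T} — ¬S is true.
  4. {R, ¬Q, S} — R is true.
  5. {R, ¬P} — R is true.
  6. {¬Q, P, ¬R} — ¬Q is true.
  7. {¬R, ¬S, P} — ¬S is true.
  8. {¬S, ¬T} — ¬T is true.
  9. {S, ¬P, T} — ¬P is true.
  10. {¬T, S} — ¬T is true.
  11. {¬R, ¬T, ¬P} — ¬T is true.
  12. {¬S, ¬R, U} — ¬S is true.
  13. {¬Q, ¬P, ¬R} — ¬P is true.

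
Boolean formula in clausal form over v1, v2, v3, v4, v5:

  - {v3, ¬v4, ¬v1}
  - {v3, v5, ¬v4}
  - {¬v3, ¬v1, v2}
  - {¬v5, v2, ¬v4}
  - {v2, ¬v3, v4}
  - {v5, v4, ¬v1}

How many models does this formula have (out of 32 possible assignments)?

15

Split on v4, then v3.
  v4=1, v3=1: 5 of the 8 assignments to (v1,v2,v5) work.
  v4=1, v3=0: remaining (v1,v2,v5) ∈ {(0,1,1)} — 1.
  v4=0, v3=1: remaining (v1,v2,v5) ∈ {(0,1,0); (0,1,1); (1,1,1)} — 3.
  v4=0, v3=0: v2 free; 3 ways for (v1,v5) × 2^1 = 6.
Total: 5 + 1 + 3 + 6 = 15.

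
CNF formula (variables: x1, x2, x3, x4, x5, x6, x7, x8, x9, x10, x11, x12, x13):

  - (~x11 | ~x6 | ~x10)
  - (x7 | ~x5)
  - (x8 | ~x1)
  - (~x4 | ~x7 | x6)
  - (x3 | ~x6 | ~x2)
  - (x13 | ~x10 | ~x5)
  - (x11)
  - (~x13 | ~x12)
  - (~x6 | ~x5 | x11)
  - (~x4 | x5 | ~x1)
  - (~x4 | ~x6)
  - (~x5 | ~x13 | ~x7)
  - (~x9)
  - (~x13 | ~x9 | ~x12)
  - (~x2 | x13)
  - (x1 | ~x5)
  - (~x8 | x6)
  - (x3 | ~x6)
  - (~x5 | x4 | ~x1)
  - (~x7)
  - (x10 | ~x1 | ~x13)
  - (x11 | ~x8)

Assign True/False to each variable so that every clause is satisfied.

x1 = 0  x2 = 0  x3 = 1  x4 = 0  x5 = 0  x6 = 0  x7 = 0  x8 = 0  x9 = 0  x10 = 1  x11 = 1  x12 = 1  x13 = 0

Check each clause:
  1. (~x6 | ~x10 | ~x11) — ~x6 is true.
  2. (~x5 | x7) — ~x5 is true.
  3. (~x1 | x8) — ~x1 is true.
  4. (~x7 | ~x4 | x6) — ~x7 is true.
  5. (x3 | ~x2 | ~x6) — ~x6 is true.
  6. (~x10 | ~x5 | x13) — ~x5 is true.
  7. (x11) — x11 is true.
  8. (~x12 | ~x13) — ~x13 is true.
  9. (~x5 | ~x6 | x11) — ~x6 is true.
  10. (x5 | ~x1 | ~x4) — ~x4 is true.
  11. (~x4 | ~x6) — ~x6 is true.
  12. (~x7 | ~x13 | ~x5) — ~x7 is true.
  13. (~x9) — ~x9 is true.
  14. (~x13 | ~x12 | ~x9) — ~x13 is true.
  15. (~x2 | x13) — ~x2 is true.
  16. (x1 | ~x5) — ~x5 is true.
  17. (~x8 | x6) — ~x8 is true.
  18. (x3 | ~x6) — ~x6 is true.
  19. (x4 | ~x5 | ~x1) — ~x5 is true.
  20. (~x7) — ~x7 is true.
  21. (x10 | ~x13 | ~x1) — x10 is true.
  22. (~x8 | x11) — ~x8 is true.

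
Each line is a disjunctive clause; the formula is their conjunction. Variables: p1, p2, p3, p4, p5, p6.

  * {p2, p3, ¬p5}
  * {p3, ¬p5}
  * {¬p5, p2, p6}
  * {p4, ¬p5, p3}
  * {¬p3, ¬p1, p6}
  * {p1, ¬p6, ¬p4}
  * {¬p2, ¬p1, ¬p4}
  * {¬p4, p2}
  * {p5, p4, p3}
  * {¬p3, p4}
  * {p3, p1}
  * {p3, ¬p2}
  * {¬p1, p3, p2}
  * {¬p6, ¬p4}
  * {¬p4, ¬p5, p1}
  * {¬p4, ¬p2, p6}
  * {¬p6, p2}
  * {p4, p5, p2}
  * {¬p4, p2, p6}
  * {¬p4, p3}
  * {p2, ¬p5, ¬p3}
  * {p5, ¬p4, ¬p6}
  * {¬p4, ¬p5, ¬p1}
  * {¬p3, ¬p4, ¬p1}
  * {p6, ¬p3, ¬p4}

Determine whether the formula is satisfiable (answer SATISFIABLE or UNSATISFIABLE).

p4 = True:
  propagation gives p2=True, p1=False, p6=False; an empty clause results — contradiction.
p4 = False:
  propagation gives p3=False, p5=False; an empty clause results — contradiction.
Every branch closes, so no satisfying assignment exists.

UNSATISFIABLE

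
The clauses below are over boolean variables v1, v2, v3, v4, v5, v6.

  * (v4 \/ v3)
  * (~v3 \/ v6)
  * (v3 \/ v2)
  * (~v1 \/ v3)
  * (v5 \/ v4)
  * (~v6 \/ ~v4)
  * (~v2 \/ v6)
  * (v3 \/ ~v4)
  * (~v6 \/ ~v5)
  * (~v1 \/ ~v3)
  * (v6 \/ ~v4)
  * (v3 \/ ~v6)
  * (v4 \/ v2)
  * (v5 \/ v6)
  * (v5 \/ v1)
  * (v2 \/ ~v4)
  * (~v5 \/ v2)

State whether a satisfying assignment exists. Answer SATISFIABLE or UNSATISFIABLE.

UNSATISFIABLE

v3 = True:
  propagation gives v6=True, v4=False, v5=True; an empty clause results — contradiction.
v3 = False:
  propagation gives v4=True; an empty clause results — contradiction.
Every branch closes, so no satisfying assignment exists.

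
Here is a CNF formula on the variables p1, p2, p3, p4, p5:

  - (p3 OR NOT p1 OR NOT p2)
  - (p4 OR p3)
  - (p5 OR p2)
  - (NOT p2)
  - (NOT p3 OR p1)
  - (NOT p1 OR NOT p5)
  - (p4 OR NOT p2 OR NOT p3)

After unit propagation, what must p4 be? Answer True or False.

True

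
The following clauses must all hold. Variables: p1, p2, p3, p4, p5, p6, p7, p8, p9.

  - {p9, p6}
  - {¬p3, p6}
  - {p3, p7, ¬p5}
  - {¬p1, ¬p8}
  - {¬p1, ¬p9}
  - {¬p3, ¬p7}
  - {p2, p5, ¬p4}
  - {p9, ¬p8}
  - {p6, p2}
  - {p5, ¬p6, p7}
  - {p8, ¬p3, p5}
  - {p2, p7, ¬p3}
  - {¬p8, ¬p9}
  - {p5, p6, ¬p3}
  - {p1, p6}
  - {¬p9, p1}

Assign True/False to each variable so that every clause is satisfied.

p1 = True, p2 = True, p3 = False, p4 = True, p5 = True, p6 = True, p7 = True, p8 = False, p9 = False

Pure literal: p2 appears only positively; assign p2 = True.
Try p1 = True.
  then p8 is forced to False.
  then p9 is forced to False.
  then p6 is forced to True.
Set p3 = False and propagate.
The remaining clauses are satisfied by p4 = True, p5 = True, p7 = True.
Every clause has at least one true literal under this assignment.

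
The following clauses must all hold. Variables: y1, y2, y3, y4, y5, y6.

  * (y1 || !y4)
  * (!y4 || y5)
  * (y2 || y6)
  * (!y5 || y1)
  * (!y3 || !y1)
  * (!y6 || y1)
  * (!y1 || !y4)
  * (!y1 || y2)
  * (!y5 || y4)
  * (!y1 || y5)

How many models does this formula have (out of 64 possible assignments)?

2

Satisfying assignments:
  y1=0 y2=1 y3=0 y4=0 y5=0 y6=0
  y1=0 y2=1 y3=1 y4=0 y5=0 y6=0
That's 2 in total.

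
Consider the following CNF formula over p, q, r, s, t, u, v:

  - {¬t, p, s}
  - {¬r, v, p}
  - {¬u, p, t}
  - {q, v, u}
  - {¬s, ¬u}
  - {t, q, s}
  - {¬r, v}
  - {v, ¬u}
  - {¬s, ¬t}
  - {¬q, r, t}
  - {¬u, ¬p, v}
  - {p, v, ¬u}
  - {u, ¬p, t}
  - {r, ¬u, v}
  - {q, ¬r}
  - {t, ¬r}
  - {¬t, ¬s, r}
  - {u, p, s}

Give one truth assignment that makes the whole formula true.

Pure literal: v appears only positively; assign v = True.
Try p = True.
Set q = True and propagate.
Set r = True and propagate.
  then t is forced to True.
  then s is forced to False.
u is now unconstrained; take u = True.
Every clause has at least one true literal under this assignment.

p=1, q=1, r=1, s=0, t=1, u=1, v=1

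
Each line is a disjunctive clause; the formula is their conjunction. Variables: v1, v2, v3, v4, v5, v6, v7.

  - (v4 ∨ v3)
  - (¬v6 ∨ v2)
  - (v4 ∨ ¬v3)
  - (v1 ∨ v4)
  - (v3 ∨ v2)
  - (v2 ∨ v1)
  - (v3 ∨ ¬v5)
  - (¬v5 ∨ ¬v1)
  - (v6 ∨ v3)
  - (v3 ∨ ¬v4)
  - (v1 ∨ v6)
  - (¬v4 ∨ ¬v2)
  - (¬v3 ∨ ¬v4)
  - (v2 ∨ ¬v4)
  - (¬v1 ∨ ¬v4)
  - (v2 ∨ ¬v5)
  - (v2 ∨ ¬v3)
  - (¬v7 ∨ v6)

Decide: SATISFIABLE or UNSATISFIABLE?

v3 = True:
  propagation gives v4=True; an empty clause results — contradiction.
v3 = False:
  propagation gives v4=True; an empty clause results — contradiction.
Every branch closes, so no satisfying assignment exists.

UNSATISFIABLE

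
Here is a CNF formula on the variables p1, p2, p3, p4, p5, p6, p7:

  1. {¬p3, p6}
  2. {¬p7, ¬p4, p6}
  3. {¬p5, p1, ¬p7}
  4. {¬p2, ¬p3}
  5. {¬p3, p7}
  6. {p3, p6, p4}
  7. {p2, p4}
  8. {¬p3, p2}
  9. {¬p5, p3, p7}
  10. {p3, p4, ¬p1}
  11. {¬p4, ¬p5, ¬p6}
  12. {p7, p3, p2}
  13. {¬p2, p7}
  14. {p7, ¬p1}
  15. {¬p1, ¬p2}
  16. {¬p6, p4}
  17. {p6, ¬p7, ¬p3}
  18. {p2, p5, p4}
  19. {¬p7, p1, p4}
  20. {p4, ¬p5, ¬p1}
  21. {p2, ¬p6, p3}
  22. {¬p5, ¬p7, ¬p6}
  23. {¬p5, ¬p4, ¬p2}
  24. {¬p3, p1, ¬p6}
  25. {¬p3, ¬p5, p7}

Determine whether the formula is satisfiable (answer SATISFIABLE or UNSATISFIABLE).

Set p1 = False and propagate.
Branch on p2: take p2 = True.
  then p3 is forced to False.
  then p7 is forced to True.
  then p5 is forced to False.
  then p4 is forced to True.
  then p6 is forced to True.
So p1=0  p2=1  p3=0  p4=1  p5=0  p6=1  p7=1 is a satisfying assignment.

SATISFIABLE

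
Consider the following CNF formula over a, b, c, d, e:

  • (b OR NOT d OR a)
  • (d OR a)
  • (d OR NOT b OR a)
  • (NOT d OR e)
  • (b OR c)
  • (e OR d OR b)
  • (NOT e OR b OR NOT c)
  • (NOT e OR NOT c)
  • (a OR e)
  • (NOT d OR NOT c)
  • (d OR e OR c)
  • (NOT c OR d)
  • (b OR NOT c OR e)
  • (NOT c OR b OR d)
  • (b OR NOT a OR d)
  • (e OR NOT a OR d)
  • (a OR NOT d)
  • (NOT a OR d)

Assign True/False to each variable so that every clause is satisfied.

a = T  b = T  c = F  d = T  e = T

Check each clause:
  1. (a OR b OR NOT d) — a is true.
  2. (d OR a) — a is true.
  3. (NOT b OR a OR d) — a is true.
  4. (NOT d OR e) — e is true.
  5. (c OR b) — b is true.
  6. (b OR d OR e) — b is true.
  7. (NOT c OR NOT e OR b) — b is true.
  8. (NOT e OR NOT c) — NOT c is true.
  9. (e OR a) — a is true.
  10. (NOT d OR NOT c) — NOT c is true.
  11. (d OR e OR c) — d is true.
  12. (d OR NOT c) — d is true.
  13. (NOT c OR b OR e) — NOT c is true.
  14. (d OR b OR NOT c) — b is true.
  15. (NOT a OR b OR d) — b is true.
  16. (NOT a OR d OR e) — d is true.
  17. (NOT d OR a) — a is true.
  18. (d OR NOT a) — d is true.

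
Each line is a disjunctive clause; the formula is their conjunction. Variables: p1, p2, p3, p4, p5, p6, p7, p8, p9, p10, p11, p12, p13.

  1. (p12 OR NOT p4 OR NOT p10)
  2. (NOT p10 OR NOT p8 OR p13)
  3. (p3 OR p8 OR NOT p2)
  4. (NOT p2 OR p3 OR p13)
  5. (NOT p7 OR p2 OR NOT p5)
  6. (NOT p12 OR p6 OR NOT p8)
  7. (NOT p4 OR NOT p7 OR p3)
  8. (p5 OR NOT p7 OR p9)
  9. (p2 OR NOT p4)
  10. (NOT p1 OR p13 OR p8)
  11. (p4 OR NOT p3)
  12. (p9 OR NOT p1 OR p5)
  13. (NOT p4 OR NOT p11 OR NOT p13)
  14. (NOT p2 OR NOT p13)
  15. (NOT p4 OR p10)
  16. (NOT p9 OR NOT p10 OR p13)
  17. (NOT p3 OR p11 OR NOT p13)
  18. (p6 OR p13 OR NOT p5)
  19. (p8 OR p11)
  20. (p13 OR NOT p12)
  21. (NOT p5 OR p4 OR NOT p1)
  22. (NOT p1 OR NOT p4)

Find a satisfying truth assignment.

Pure literal: p1 appears only negated; assign p1 = False.
p7 occurs only negated in the remaining clauses — set p7 = False.
Set p2 = False and propagate.
  then p4 is forced to False.
  then p3 is forced to False.
For the remaining variables, p5 = False, p6 = False, p8 = True, p9 = True, p10 = True, p11 = True, p12 = False, p13 = True works.

p1=False  p2=False  p3=False  p4=False  p5=False  p6=False  p7=False  p8=True  p9=True  p10=True  p11=True  p12=False  p13=True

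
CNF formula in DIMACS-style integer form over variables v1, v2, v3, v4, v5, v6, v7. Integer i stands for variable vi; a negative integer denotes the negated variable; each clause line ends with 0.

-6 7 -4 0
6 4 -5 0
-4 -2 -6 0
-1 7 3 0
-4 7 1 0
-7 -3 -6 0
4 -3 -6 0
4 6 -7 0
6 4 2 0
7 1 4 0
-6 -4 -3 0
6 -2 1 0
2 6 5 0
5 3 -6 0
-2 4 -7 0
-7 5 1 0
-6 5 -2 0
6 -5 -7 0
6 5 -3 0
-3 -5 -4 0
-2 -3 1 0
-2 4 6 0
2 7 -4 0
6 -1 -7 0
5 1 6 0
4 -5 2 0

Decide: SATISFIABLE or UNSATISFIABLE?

SATISFIABLE

Try v1 = False.
Set v2 = False and propagate.
Branch on v3: take v3 = False.
The remaining clauses are satisfied by v4 = True, v5 = True, v6 = True, v7 = True.
So v1 = 0  v2 = 0  v3 = 0  v4 = 1  v5 = 1  v6 = 1  v7 = 1 is a satisfying assignment.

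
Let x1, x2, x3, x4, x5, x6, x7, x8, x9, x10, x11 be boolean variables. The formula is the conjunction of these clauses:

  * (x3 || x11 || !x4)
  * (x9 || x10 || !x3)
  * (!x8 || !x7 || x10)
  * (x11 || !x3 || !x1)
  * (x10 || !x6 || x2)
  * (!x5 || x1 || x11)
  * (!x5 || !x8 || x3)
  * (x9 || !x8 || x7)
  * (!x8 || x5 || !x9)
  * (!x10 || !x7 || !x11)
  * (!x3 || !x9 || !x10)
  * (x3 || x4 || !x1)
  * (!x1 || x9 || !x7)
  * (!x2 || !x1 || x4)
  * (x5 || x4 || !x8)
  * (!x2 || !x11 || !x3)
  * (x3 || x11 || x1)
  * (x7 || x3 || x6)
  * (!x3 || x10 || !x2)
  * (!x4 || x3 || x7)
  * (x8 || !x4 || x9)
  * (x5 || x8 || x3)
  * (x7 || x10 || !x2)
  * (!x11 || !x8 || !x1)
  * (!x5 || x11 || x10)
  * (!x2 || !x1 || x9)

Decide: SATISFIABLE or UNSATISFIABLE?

SATISFIABLE

Try x1 = False.
Branch on x2: take x2 = False.
Branch on x3: take x3 = False.
  then x11 is forced to True.
The remaining clauses are satisfied by x4 = False, x5 = True, x6 = False, x7 = True, x8 = False, x9 = False, x10 = False.
Every clause has at least one true literal under this assignment.
So x1=F, x2=F, x3=F, x4=F, x5=T, x6=F, x7=T, x8=F, x9=F, x10=F, x11=T is a satisfying assignment.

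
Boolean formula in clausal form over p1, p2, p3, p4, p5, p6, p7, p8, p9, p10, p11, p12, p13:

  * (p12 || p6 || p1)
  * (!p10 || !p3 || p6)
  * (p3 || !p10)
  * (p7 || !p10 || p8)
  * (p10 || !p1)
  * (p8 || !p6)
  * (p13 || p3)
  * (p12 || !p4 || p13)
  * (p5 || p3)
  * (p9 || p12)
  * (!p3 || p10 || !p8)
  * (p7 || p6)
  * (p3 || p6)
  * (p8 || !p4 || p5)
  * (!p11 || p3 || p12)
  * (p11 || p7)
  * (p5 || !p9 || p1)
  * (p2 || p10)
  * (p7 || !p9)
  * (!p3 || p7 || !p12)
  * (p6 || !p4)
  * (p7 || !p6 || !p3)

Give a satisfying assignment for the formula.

p1 = False, p2 = True, p3 = True, p4 = False, p5 = False, p6 = True, p7 = True, p8 = True, p9 = False, p10 = True, p11 = True, p12 = True, p13 = True

Check each clause:
  1. (p12 || p6 || p1) — p12 is true.
  2. (p6 || !p3 || !p10) — p6 is true.
  3. (!p10 || p3) — p3 is true.
  4. (p7 || !p10 || p8) — p8 is true.
  5. (!p1 || p10) — p10 is true.
  6. (!p6 || p8) — p8 is true.
  7. (p13 || p3) — p3 is true.
  8. (p12 || p13 || !p4) — p12 is true.
  9. (p3 || p5) — p3 is true.
  10. (p12 || p9) — p12 is true.
  11. (p10 || !p8 || !p3) — p10 is true.
  12. (p7 || p6) — p6 is true.
  13. (p6 || p3) — p3 is true.
  14. (p8 || !p4 || p5) — p8 is true.
  15. (!p11 || p3 || p12) — p3 is true.
  16. (p11 || p7) — p11 is true.
  17. (p1 || p5 || !p9) — !p9 is true.
  18. (p2 || p10) — p2 is true.
  19. (p7 || !p9) — !p9 is true.
  20. (!p12 || p7 || !p3) — p7 is true.
  21. (!p4 || p6) — !p4 is true.
  22. (p7 || !p6 || !p3) — p7 is true.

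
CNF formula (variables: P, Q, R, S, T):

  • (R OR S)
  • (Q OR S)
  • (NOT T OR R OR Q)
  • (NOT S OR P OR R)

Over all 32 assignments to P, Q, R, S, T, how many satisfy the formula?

15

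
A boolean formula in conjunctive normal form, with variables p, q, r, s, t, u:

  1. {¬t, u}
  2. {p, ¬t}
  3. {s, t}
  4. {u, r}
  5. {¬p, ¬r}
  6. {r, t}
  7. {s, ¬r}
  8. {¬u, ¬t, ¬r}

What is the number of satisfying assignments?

The models are:
  p=F q=F r=T s=T t=F u=F
  p=F q=F r=T s=T t=F u=T
  p=F q=T r=T s=T t=F u=F
  p=F q=T r=T s=T t=F u=T
  p=T q=F r=F s=F t=T u=T
  p=T q=F r=F s=T t=T u=T
  p=T q=T r=F s=F t=T u=T
  p=T q=T r=F s=T t=T u=T
Count: 8.

8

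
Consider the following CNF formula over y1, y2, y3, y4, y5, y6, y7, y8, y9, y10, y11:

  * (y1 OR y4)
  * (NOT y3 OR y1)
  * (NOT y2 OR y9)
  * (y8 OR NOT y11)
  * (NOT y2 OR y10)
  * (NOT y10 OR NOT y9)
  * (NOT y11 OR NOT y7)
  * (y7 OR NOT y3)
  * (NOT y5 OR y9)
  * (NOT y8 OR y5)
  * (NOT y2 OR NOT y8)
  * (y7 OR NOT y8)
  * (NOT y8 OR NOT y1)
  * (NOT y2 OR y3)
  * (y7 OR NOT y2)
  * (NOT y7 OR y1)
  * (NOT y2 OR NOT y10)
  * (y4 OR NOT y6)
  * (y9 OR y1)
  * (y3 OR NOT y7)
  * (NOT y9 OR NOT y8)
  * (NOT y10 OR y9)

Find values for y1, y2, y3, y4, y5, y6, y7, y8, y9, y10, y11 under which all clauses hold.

y1=F, y2=F, y3=F, y4=T, y5=T, y6=F, y7=F, y8=F, y9=T, y10=F, y11=F

Pure literal: y2 appears only negated; assign y2 = False.
y4 occurs only positively in the remaining clauses — set y4 = True.
Branch on y1: take y1 = False.
  then y3 is forced to False.
  then y7 is forced to False.
  then y8 is forced to False.
  then y11 is forced to False.
  then y9 is forced to True.
  then y10 is forced to False.
y5, y6 are now unconstrained; take y5 = True, y6 = False.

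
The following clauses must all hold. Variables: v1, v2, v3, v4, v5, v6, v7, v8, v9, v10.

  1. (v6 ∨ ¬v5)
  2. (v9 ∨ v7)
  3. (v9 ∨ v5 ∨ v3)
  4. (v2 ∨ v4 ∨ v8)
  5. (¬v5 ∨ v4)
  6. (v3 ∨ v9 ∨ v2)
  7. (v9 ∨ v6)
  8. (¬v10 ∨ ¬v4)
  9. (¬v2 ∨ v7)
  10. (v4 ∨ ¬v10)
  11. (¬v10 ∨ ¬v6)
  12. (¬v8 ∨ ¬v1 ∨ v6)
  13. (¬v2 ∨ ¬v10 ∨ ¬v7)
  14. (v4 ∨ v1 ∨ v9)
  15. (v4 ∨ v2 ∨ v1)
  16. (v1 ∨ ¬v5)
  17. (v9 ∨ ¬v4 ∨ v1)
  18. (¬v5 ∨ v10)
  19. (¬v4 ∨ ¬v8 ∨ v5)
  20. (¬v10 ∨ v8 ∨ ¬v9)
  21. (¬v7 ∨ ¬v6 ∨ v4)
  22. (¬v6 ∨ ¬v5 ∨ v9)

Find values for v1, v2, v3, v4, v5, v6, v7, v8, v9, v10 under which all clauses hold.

v3 occurs only positively in the remaining clauses — set v3 = True.
Try v1 = False.
  then v5 is forced to False.
Branch on v2: take v2 = True.
  then v7 is forced to True.
  then v10 is forced to False.
Branch on v4: take v4 = False.
  then v9 is forced to True.
  then v6 is forced to False.
v8 is now unconstrained; take v8 = False.
Every clause has at least one true literal under this assignment.

v1=F  v2=T  v3=T  v4=F  v5=F  v6=F  v7=T  v8=F  v9=T  v10=F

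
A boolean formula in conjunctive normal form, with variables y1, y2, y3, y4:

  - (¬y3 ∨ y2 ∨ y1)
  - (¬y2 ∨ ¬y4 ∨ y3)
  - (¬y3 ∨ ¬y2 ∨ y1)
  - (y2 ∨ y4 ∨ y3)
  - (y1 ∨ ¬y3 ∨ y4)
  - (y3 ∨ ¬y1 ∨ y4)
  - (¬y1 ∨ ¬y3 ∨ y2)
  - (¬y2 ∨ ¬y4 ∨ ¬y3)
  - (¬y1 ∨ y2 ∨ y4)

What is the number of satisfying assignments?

4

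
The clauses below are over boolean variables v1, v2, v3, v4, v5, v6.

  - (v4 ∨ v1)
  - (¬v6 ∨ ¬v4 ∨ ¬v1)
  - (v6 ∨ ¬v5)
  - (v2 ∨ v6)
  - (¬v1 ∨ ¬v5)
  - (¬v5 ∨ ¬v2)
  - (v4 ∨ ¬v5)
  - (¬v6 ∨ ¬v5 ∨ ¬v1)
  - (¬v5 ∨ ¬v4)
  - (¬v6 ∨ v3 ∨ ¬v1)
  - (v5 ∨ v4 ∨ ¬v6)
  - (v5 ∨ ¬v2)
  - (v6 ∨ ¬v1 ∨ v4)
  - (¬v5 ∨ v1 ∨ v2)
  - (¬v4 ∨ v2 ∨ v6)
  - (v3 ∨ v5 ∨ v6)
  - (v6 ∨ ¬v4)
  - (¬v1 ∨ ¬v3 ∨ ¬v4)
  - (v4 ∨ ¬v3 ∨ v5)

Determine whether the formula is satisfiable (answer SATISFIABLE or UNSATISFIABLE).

Set v1 = False and propagate.
  then v4 is forced to True.
  then v5 is forced to False.
  then v2 is forced to False.
  then v6 is forced to True.
v3 is now unconstrained; take v3 = False.
So v1=F, v2=F, v3=F, v4=T, v5=F, v6=T is a satisfying assignment.

SATISFIABLE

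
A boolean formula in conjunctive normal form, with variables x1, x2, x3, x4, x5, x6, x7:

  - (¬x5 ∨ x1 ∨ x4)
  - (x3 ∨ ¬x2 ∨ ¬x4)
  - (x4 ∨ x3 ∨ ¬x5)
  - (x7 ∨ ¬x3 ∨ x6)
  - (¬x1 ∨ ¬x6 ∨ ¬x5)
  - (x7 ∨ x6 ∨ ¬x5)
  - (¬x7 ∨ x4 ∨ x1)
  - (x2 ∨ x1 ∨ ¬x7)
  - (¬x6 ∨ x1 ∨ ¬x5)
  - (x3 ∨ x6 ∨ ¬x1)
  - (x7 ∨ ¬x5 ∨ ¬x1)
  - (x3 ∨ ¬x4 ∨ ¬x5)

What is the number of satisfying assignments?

35

Split on x1, then x5.
  x1=1, x5=1: remaining (x2,x3,x4,x6,x7) ∈ {(0,1,0,0,1); (0,1,1,0,1); (1,1,0,0,1); (1,1,1,0,1)} — 4.
  x1=1, x5=0: 18 of the 32 assignments to (x2,x3,x4,x6,x7) work.
  x1=0, x5=1: remaining (x2,x3,x4,x6,x7) ∈ {(1,1,1,0,1)} — 1.
  x1=0, x5=0: 12 of the 32 assignments to (x2,x3,x4,x6,x7) work.
Total: 4 + 18 + 1 + 12 = 35.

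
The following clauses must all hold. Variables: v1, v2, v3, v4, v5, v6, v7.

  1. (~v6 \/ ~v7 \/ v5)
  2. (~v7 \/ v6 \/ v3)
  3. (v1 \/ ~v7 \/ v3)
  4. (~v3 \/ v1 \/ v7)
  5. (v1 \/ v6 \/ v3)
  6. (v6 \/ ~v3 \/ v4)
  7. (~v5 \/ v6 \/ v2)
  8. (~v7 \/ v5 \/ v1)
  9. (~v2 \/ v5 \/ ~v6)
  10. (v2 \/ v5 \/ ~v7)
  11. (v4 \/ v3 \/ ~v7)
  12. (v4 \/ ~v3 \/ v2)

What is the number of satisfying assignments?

36

Case analysis on v3 and v7:
  v3=1, v7=1: 9 of the 32 assignments to (v1,v2,v4,v5,v6) work.
  v3=1, v7=0: 7 of the 32 assignments to (v1,v2,v4,v5,v6) work.
  v3=0, v7=1: remaining (v1,v2,v4,v5,v6) ∈ {(1,0,1,1,1); (1,1,1,1,1)} — 2.
  v3=0, v7=0: v4 free; 9 ways for (v1,v2,v5,v6) × 2^1 = 18.
Total: 9 + 7 + 2 + 18 = 36.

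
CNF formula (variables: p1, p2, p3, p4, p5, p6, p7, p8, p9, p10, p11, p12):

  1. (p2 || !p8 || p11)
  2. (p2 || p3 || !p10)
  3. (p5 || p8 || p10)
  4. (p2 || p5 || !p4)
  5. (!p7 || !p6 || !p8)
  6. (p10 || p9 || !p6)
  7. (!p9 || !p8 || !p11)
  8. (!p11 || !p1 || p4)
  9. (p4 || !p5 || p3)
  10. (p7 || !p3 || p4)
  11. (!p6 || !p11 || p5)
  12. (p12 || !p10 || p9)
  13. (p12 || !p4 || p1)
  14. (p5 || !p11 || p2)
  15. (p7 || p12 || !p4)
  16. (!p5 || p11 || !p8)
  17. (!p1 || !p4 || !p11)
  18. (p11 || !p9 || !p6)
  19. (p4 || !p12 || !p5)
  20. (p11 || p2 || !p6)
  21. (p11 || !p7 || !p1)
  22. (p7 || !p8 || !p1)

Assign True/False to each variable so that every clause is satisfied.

p1=False, p2=True, p3=True, p4=False, p5=True, p6=False, p7=True, p8=False, p9=True, p10=False, p11=True, p12=False

Check each clause:
  1. (p2 || p11 || !p8) — !p8 is true.
  2. (p3 || !p10 || p2) — p2 is true.
  3. (p10 || p8 || p5) — p5 is true.
  4. (p5 || p2 || !p4) — p2 is true.
  5. (!p7 || !p6 || !p8) — !p8 is true.
  6. (p10 || !p6 || p9) — p9 is true.
  7. (!p11 || !p9 || !p8) — !p8 is true.
  8. (p4 || !p1 || !p11) — !p1 is true.
  9. (p4 || p3 || !p5) — p3 is true.
  10. (!p3 || p4 || p7) — p7 is true.
  11. (p5 || !p11 || !p6) — !p6 is true.
  12. (p9 || !p10 || p12) — p9 is true.
  13. (!p4 || p1 || p12) — !p4 is true.
  14. (p2 || p5 || !p11) — p2 is true.
  15. (!p4 || p7 || p12) — !p4 is true.
  16. (!p8 || p11 || !p5) — !p8 is true.
  17. (!p4 || !p11 || !p1) — !p4 is true.
  18. (p11 || !p9 || !p6) — !p6 is true.
  19. (!p5 || p4 || !p12) — !p12 is true.
  20. (!p6 || p2 || p11) — !p6 is true.
  21. (!p7 || p11 || !p1) — p11 is true.
  22. (p7 || !p1 || !p8) — !p8 is true.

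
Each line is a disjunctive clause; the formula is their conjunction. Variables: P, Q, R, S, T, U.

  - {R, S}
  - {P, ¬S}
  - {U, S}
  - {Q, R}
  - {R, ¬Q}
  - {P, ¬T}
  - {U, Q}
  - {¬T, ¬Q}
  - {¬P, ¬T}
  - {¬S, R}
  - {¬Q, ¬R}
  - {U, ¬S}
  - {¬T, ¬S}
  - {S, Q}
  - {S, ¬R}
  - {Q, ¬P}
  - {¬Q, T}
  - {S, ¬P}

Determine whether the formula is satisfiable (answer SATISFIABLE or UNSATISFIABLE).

UNSATISFIABLE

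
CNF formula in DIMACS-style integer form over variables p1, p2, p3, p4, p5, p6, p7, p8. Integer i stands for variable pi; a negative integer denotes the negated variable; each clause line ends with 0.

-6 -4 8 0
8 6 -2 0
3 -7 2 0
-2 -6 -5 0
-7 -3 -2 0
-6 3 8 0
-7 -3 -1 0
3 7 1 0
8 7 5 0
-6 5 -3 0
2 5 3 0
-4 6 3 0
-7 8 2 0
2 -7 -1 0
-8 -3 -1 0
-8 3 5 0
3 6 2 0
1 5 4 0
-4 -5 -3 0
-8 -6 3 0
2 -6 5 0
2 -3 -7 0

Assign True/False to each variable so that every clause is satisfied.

p1=0  p2=1  p3=1  p4=0  p5=1  p6=0  p7=0  p8=1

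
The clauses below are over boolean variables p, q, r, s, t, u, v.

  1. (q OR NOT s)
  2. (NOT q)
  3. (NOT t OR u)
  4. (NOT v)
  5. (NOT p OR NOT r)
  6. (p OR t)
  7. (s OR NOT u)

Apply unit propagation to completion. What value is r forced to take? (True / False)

False

(NOT q) is a unit clause: q = False.
(NOT s OR q) with q = False leaves only NOT s, so s = False.
Unit clause (NOT v) sets v = False.
In (NOT u OR s), s is now false; NOT u must hold, so u = False.
In (u OR NOT t), u is now false; NOT t must hold, so t = False.
In (p OR t), t is now false; p must hold, so p = True.
In (NOT r OR NOT p), NOT p is now false; NOT r must hold, so r = False.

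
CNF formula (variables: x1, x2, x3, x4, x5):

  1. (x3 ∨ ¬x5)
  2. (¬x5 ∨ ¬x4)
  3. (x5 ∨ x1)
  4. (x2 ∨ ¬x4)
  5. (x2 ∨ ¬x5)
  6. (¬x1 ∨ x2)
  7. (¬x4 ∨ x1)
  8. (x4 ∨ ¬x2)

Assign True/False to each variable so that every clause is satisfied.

x1=1, x2=1, x3=0, x4=1, x5=0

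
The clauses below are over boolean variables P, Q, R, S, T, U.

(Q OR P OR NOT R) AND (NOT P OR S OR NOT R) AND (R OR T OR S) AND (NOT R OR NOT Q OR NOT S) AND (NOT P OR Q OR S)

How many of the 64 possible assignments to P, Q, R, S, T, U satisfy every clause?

30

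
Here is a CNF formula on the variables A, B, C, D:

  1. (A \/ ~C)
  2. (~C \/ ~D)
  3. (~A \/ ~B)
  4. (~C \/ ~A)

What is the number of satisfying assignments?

Satisfying assignments:
  A=0 B=0 C=0 D=0
  A=0 B=0 C=0 D=1
  A=0 B=1 C=0 D=0
  A=0 B=1 C=0 D=1
  A=1 B=0 C=0 D=0
  A=1 B=0 C=0 D=1
Count: 6.

6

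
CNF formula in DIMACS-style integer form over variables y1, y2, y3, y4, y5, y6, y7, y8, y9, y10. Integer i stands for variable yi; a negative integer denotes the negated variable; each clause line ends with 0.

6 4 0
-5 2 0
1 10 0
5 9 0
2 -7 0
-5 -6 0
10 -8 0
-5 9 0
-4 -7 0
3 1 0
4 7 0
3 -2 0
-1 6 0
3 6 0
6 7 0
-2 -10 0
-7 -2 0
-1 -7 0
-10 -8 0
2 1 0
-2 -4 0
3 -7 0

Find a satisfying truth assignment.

Pure literal: y8 appears only negated; assign y8 = False.
Pure literal: y9 appears only positively; assign y9 = True.
Set y1 = True and propagate.
  then y6 is forced to True.
  then y5 is forced to False.
  then y7 is forced to False.
  then y4 is forced to True.
  then y2 is forced to False.
y3, y10 are now unconstrained; take y3 = False, y10 = True.

y1=True, y2=False, y3=False, y4=True, y5=False, y6=True, y7=False, y8=False, y9=True, y10=True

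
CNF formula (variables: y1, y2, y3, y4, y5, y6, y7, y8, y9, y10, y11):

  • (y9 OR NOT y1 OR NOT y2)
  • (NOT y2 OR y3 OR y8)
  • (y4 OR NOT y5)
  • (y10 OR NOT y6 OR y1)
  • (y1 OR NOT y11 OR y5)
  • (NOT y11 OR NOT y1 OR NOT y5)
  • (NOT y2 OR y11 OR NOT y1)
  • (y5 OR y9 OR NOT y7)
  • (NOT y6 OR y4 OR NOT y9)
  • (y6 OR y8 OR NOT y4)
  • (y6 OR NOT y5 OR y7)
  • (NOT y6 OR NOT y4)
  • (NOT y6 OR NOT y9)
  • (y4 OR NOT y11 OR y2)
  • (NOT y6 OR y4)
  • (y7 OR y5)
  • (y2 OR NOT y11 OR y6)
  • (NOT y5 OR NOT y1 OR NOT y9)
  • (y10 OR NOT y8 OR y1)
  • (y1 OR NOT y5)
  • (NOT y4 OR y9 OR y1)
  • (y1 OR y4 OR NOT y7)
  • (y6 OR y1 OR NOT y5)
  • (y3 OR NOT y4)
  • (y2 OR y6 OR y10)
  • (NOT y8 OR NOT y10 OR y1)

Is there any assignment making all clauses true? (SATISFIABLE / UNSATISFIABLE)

Try y1 = True.
Set y2 = False and propagate.
Branch on y3: take y3 = False.
  then y4 is forced to False.
  then y5 is forced to False.
  then y11 is forced to False.
  then y6 is forced to False.
  then y7 is forced to True.
  then y9 is forced to True.
  then y10 is forced to True.
y8 is now unconstrained; take y8 = False.
So y1=T, y2=F, y3=F, y4=F, y5=F, y6=F, y7=T, y8=F, y9=T, y10=T, y11=F is a satisfying assignment.

SATISFIABLE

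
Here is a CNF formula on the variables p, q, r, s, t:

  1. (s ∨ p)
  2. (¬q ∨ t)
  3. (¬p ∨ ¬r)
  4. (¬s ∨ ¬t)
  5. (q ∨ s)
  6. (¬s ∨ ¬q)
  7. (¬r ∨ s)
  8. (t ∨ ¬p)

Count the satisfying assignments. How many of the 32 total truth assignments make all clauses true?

The models are:
  p=F q=F r=F s=T t=F
  p=F q=F r=T s=T t=F
  p=T q=T r=F s=F t=T
That's 3 in total.

3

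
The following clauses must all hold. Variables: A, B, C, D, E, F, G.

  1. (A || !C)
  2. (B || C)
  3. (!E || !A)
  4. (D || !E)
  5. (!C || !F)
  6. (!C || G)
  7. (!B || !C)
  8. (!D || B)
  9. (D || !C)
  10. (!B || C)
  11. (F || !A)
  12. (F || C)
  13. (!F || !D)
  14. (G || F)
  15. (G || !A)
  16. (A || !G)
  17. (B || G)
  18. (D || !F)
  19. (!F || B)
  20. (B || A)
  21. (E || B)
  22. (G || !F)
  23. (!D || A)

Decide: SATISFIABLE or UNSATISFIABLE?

UNSATISFIABLE

B = True:
  propagation gives C=False; an empty clause results — contradiction.
B = False:
  propagation gives C=True, A=True, E=False; an empty clause results — contradiction.
Every branch closes, so no satisfying assignment exists.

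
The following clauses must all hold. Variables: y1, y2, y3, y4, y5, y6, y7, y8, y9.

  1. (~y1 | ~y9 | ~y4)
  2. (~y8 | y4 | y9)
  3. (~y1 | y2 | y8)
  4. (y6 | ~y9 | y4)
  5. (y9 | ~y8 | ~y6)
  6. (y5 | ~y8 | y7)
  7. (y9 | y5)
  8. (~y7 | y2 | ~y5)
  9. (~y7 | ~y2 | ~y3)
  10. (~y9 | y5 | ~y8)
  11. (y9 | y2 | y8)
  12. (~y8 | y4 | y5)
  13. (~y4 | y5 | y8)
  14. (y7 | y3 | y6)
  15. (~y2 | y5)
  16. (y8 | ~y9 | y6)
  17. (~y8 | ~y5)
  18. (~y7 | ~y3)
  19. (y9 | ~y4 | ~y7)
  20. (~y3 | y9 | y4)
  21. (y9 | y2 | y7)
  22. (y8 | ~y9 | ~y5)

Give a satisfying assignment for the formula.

y1=False  y2=True  y3=False  y4=False  y5=True  y6=False  y7=True  y8=False  y9=False

y1 occurs only negated in the remaining clauses — set y1 = False.
Try y2 = True.
  then y5 is forced to True.
  then y8 is forced to False.
  then y9 is forced to False.
The remaining clauses are satisfied by y3 = False, y4 = False, y6 = False, y7 = True.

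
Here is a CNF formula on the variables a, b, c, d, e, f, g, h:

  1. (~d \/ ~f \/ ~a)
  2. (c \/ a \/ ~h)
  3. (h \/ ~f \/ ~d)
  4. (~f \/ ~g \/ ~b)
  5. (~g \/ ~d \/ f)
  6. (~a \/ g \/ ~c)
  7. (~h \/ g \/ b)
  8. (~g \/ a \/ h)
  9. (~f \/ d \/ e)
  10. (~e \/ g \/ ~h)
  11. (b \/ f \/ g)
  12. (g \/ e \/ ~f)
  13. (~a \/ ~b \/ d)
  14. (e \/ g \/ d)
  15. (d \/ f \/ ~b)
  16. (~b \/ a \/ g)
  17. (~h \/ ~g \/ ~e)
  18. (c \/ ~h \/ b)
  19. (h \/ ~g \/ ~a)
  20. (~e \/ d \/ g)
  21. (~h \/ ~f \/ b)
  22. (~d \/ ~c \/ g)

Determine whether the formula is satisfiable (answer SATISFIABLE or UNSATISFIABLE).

Branch on a: take a = True.
Branch on b: take b = True.
  then d is forced to True.
  then f is forced to False.
  then g is forced to False.
  then c is forced to False.
For the remaining variables, e = False, h = True works.
Every clause has at least one true literal under this assignment.
So a=T, b=T, c=F, d=T, e=F, f=F, g=F, h=T is a satisfying assignment.

SATISFIABLE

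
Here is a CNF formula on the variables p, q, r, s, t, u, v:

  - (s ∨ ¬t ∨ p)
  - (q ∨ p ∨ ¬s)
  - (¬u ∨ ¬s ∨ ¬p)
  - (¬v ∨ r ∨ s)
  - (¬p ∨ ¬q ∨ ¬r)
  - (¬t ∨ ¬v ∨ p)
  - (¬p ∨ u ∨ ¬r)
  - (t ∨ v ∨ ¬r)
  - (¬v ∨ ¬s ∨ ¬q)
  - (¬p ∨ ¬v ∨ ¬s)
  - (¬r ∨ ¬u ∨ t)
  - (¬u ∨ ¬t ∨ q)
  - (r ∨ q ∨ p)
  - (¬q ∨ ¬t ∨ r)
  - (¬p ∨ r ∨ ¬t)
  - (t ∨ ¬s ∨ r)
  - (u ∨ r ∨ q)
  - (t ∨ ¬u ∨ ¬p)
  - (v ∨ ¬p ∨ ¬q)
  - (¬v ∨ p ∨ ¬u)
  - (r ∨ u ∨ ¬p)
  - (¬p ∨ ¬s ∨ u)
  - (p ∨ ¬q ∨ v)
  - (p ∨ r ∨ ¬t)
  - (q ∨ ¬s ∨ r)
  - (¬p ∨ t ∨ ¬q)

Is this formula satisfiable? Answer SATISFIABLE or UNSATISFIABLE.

SATISFIABLE

Branch on p: take p = False.
Try q = True.
  then v is forced to True.
  then t is forced to False.
  then s is forced to False.
  then r is forced to True.
  then u is forced to False.
So p=F, q=T, r=T, s=F, t=F, u=F, v=T is a satisfying assignment.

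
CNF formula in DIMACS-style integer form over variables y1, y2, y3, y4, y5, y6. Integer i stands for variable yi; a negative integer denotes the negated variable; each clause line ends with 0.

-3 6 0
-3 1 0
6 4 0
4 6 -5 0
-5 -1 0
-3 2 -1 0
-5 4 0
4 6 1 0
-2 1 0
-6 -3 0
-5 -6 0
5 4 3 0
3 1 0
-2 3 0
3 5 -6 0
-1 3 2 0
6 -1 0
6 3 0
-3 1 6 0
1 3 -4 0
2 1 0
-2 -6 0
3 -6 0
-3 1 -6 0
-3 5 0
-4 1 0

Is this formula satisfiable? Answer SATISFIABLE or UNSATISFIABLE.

y3 = True:
  propagation gives y6=True; an empty clause results — contradiction.
y3 = False:
  propagation gives y1=True, y5=False, y4=True, y2=False; an empty clause results — contradiction.
Every branch closes, so no satisfying assignment exists.

UNSATISFIABLE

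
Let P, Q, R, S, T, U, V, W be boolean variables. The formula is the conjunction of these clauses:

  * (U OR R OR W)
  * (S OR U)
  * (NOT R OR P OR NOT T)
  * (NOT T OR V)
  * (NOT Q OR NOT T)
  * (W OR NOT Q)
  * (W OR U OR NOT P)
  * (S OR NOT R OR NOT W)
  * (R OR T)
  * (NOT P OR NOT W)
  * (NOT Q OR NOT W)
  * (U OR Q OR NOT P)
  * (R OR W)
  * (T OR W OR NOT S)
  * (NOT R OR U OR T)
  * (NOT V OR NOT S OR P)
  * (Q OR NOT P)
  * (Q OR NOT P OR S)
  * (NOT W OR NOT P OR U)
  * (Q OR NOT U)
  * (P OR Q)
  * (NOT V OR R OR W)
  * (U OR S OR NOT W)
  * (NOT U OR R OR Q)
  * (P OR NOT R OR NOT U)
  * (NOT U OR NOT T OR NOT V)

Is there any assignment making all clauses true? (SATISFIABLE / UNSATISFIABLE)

UNSATISFIABLE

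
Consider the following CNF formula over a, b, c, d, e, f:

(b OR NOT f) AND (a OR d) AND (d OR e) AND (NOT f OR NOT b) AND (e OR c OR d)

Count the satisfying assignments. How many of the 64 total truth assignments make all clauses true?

Split on d, then b.
  d=1, b=1: forces f=0; a, c, e free → 2^3 = 8.
  d=1, b=0: forces f=0; a, c, e free → 2^3 = 8.
  d=0, b=1: remaining (a,c,e,f) ∈ {(1,0,1,0); (1,1,1,0)} — 2.
  d=0, b=0: remaining (a,c,e,f) ∈ {(1,0,1,0); (1,1,1,0)} — 2.
Total: 8 + 8 + 2 + 2 = 20.

20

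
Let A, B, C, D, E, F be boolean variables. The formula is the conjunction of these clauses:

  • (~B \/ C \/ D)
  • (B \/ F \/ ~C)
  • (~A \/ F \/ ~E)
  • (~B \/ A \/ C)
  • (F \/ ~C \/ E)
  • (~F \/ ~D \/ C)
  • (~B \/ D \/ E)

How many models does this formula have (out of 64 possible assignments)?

27

Split on C, then B.
  C=1, B=1: 8 of the 16 assignments to (A,D,E,F) work.
  C=1, B=0: forces F=1; A, D, E free → 2^3 = 8.
  C=0, B=1: remaining (A,D,E,F) ∈ {(1,1,0,0)} — 1.
  C=0, B=0: 10 of the 16 assignments to (A,D,E,F) work.
Total: 8 + 8 + 1 + 10 = 27.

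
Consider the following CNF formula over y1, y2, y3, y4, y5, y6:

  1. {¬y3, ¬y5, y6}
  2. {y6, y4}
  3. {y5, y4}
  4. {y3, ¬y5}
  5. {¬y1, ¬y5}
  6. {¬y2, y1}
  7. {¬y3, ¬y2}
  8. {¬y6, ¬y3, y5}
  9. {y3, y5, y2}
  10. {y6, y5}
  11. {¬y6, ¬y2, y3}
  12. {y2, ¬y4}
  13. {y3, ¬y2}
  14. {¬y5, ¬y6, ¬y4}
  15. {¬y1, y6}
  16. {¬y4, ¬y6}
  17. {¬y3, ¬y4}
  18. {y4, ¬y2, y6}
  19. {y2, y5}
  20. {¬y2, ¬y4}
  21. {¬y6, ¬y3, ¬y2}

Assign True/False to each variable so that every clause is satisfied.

Set y1 = False and propagate.
  then y2 is forced to False.
  then y4 is forced to False.
  then y6 is forced to True.
  then y5 is forced to True.
  then y3 is forced to True.
Every clause has at least one true literal under this assignment.

y1=False, y2=False, y3=True, y4=False, y5=True, y6=True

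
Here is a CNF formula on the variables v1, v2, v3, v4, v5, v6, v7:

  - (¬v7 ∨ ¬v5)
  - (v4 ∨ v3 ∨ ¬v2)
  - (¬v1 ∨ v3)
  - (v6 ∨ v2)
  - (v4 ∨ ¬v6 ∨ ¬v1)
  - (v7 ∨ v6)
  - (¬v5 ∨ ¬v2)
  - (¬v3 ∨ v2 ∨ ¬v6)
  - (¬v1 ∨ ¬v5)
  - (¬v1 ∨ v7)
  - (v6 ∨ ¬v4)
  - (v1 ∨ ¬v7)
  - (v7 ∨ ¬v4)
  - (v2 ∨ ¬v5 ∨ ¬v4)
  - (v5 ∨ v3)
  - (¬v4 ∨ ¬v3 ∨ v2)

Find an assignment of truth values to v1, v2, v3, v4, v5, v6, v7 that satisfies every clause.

Try v1 = False.
  then v7 is forced to False.
  then v6 is forced to True.
  then v4 is forced to False.
Set v2 = False and propagate.
  then v3 is forced to False.
  then v5 is forced to True.
Check each clause:
  1. (¬v5 ∨ ¬v7) — ¬v7 is true.
  2. (¬v2 ∨ v3 ∨ v4) — ¬v2 is true.
  3. (¬v1 ∨ v3) — ¬v1 is true.
  4. (v2 ∨ v6) — v6 is true.
  5. (¬v6 ∨ v4 ∨ ¬v1) — ¬v1 is true.
  6. (v6 ∨ v7) — v6 is true.
  7. (¬v5 ∨ ¬v2) — ¬v2 is true.
  8. (v2 ∨ ¬v6 ∨ ¬v3) — ¬v3 is true.
  9. (¬v5 ∨ ¬v1) — ¬v1 is true.
  10. (v7 ∨ ¬v1) — ¬v1 is true.
  11. (v6 ∨ ¬v4) — ¬v4 is true.
  12. (v1 ∨ ¬v7) — ¬v7 is true.
  13. (v7 ∨ ¬v4) — ¬v4 is true.
  14. (¬v5 ∨ v2 ∨ ¬v4) — ¬v4 is true.
  15. (v5 ∨ v3) — v5 is true.
  16. (¬v4 ∨ ¬v3 ∨ v2) — ¬v4 is true.

v1 = 0, v2 = 0, v3 = 0, v4 = 0, v5 = 1, v6 = 1, v7 = 0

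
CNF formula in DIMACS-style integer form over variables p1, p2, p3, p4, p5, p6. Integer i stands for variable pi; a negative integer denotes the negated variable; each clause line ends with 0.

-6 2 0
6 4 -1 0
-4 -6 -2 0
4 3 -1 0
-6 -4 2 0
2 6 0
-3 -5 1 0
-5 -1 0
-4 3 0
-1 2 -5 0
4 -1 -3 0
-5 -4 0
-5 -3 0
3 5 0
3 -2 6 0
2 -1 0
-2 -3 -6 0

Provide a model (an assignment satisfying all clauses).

p1=F, p2=T, p3=T, p4=T, p5=F, p6=F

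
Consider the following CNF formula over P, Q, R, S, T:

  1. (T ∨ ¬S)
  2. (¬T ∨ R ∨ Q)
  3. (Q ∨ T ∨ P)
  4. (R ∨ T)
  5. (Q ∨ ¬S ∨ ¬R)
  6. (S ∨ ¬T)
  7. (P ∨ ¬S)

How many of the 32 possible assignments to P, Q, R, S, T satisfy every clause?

5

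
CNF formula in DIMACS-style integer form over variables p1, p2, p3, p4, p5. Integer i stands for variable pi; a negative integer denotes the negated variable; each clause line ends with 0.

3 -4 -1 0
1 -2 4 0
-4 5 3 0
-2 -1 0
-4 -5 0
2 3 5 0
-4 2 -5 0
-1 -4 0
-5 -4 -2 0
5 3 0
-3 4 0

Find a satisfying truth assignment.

p1=0, p2=0, p3=0, p4=0, p5=1

Check each clause:
  1. (~p1 | p3 | ~p4) — ~p4 is true.
  2. (~p2 | p1 | p4) — ~p2 is true.
  3. (p3 | ~p4 | p5) — ~p4 is true.
  4. (~p2 | ~p1) — ~p2 is true.
  5. (~p5 | ~p4) — ~p4 is true.
  6. (p3 | p2 | p5) — p5 is true.
  7. (~p4 | p2 | ~p5) — ~p4 is true.
  8. (~p1 | ~p4) — ~p4 is true.
  9. (~p4 | ~p2 | ~p5) — ~p4 is true.
  10. (p5 | p3) — p5 is true.
  11. (~p3 | p4) — ~p3 is true.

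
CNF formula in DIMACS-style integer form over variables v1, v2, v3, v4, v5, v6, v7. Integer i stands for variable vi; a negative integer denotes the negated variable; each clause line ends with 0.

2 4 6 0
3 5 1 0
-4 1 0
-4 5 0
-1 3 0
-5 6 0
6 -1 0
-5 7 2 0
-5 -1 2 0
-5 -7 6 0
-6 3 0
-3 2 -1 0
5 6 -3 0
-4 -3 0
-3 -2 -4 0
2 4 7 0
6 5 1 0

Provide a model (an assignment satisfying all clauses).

v1=T, v2=T, v3=T, v4=F, v5=T, v6=T, v7=F

Branch on v1: take v1 = True.
  then v3 is forced to True.
  then v6 is forced to True.
  then v2 is forced to True.
  then v4 is forced to False.
v5, v7 are now unconstrained; take v5 = True, v7 = False.
Every clause has at least one true literal under this assignment.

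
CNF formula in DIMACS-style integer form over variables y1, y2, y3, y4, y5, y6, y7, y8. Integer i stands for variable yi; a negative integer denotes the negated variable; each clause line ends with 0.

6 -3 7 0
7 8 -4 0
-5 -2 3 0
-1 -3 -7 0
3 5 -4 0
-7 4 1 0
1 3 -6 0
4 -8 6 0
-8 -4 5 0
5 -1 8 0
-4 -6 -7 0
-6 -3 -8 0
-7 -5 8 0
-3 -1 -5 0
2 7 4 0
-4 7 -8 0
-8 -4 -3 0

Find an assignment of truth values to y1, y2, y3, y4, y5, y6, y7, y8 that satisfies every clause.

y1=F, y2=T, y3=T, y4=F, y5=T, y6=T, y7=F, y8=F

Check each clause:
  1. (y6 \/ y7 \/ ~y3) — y6 is true.
  2. (y8 \/ ~y4 \/ y7) — ~y4 is true.
  3. (y3 \/ ~y5 \/ ~y2) — y3 is true.
  4. (~y7 \/ ~y3 \/ ~y1) — ~y7 is true.
  5. (y3 \/ y5 \/ ~y4) — y3 is true.
  6. (~y7 \/ y4 \/ y1) — ~y7 is true.
  7. (y3 \/ y1 \/ ~y6) — y3 is true.
  8. (~y8 \/ y6 \/ y4) — ~y8 is true.
  9. (y5 \/ ~y8 \/ ~y4) — ~y8 is true.
  10. (~y1 \/ y5 \/ y8) — y5 is true.
  11. (~y7 \/ ~y4 \/ ~y6) — ~y7 is true.
  12. (~y3 \/ ~y6 \/ ~y8) — ~y8 is true.
  13. (~y5 \/ y8 \/ ~y7) — ~y7 is true.
  14. (~y1 \/ ~y5 \/ ~y3) — ~y1 is true.
  15. (y7 \/ y4 \/ y2) — y2 is true.
  16. (y7 \/ ~y4 \/ ~y8) — ~y8 is true.
  17. (~y3 \/ ~y4 \/ ~y8) — ~y8 is true.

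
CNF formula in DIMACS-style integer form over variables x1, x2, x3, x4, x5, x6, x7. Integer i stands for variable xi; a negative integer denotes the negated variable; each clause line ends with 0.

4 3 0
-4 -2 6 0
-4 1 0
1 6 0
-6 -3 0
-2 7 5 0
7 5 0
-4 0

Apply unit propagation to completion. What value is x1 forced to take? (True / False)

True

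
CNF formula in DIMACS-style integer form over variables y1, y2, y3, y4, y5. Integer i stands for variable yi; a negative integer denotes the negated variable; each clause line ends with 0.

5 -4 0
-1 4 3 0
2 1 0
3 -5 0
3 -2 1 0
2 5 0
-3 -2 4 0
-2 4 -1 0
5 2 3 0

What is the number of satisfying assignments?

The models are:
  y1=0 y2=1 y3=1 y4=1 y5=1
  y1=1 y2=0 y3=1 y4=0 y5=1
  y1=1 y2=0 y3=1 y4=1 y5=1
  y1=1 y2=1 y3=1 y4=1 y5=1
Count: 4.

4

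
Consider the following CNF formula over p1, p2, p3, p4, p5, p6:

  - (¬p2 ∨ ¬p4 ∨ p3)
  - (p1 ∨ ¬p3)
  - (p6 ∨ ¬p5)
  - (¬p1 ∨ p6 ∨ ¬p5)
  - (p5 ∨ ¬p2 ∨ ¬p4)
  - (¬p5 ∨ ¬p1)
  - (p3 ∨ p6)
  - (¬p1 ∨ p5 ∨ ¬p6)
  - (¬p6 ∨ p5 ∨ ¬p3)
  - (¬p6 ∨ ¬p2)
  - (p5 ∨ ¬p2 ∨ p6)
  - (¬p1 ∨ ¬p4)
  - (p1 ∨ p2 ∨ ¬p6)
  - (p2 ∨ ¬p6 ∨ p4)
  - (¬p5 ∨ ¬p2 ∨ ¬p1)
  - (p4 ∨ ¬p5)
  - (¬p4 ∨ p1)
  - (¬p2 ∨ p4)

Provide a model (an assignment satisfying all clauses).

Set p1 = True and propagate.
  then p5 is forced to False.
  then p6 is forced to False.
  then p3 is forced to True.
  then p2 is forced to False.
  then p4 is forced to False.
Every clause has at least one true literal under this assignment.

p1 = T  p2 = F  p3 = T  p4 = F  p5 = F  p6 = F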